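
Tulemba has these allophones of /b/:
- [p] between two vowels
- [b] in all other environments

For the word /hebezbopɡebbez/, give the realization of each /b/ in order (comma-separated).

Occurrence 1 (position 3): between two vowels → [p].
Occurrence 2 (position 6): no conditioning environment matches → elsewhere allophone [b].
Occurrence 3 (position 11): no conditioning environment matches → elsewhere allophone [b].
Occurrence 4 (position 12): no conditioning environment matches → elsewhere allophone [b].

[p], [b], [b], [b]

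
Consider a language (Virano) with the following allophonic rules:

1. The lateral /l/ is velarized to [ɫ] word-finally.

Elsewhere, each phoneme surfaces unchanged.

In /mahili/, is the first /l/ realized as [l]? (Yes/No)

/l/ (between /i/ and /i/) is in the target of rule 1 but the environment (word-finally) is not met → [l].
The actual realization is [l], which matches [l].

Yes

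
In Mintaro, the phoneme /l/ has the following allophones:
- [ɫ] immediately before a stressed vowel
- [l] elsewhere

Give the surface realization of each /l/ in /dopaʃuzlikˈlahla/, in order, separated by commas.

[l], [ɫ], [l]

Occurrence 1 (position 8): no conditioning environment matches → elsewhere allophone [l].
Occurrence 2 (position 11): immediately before a stressed vowel → [ɫ].
Occurrence 3 (position 14): no conditioning environment matches → elsewhere allophone [l].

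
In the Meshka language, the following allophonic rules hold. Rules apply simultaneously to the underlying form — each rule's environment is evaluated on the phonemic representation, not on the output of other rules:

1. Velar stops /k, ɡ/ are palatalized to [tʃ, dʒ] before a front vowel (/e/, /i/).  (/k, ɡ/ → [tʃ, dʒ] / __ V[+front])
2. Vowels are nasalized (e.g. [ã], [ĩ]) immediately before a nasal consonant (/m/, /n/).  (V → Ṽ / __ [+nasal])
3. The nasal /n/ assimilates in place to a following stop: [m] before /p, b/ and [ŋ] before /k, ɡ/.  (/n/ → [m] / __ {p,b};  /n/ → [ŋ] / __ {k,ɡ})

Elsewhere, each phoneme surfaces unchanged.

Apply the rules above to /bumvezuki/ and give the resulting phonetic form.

/b/ stays [b].
/u/ (between /b/ and /m/) occurs before a nasal consonant → [ũ] by rule 2.
/m/ — not in any rule's target class → [m].
/v/ (between /m/ and /e/) is unaffected → [v].
/e/ (between /v/ and /z/): rule 2 targets it, but not before a nasal consonant → unchanged [e].
/z/ stays [z].
/u/ (between /z/ and /k/) fails the environment for rule 2, so it stays [u].
/k/ (between /u/ and /i/): before a front vowel, so rule 1 applies → [tʃ].
/i/ (word-final) is in the target of rule 2 but the environment (before a nasal consonant) is not met → [i].

[bũmvezutʃi]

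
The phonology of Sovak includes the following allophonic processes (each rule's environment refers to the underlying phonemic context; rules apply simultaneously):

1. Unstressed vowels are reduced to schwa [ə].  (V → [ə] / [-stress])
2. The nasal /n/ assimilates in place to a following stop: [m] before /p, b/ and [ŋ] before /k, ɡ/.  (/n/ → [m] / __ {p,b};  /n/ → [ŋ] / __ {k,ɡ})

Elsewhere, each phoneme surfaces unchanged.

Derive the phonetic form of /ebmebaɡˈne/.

[əbməbəɡˈne]

/e/ meets the environment for rule 1 (in an unstressed syllable) → [ə].
/e/ (between /m/ and /b/): in an unstressed syllable, so rule 1 applies → [ə].
/a/ (between /b/ and /ɡ/) occurs in an unstressed syllable → [ə] by rule 1.
/n/ (between /ɡ/ and /e/) fails the environment for rule 2, so it stays [n].
/e/ (word-final): rule 1 targets it, but not in an unstressed syllable → unchanged [e].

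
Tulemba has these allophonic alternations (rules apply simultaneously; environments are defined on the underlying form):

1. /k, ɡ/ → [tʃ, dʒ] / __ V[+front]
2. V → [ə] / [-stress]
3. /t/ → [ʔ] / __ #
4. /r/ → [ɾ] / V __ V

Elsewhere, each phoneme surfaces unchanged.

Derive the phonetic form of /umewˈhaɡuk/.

[əməwˈhaɡək]

/u/ (word-initial) occurs in an unstressed syllable → [ə] by rule 2.
/m/ (between /u/ and /e/) is unaffected → [m].
/e/ (between /m/ and /w/): in an unstressed syllable, so rule 2 applies → [ə].
/w/ (between /e/ and /h/) is unaffected → [w].
/h/ (between /w/ and /a/): no rule targets it → [h].
/a/ — between /h/ and /ɡ/; rule 2 does not apply here → [a].
/ɡ/ — between /a/ and /u/; rule 1 does not apply here → [ɡ].
/u/ — between /ɡ/ and /k/, in an unstressed syllable — surfaces as [ə] (rule 2).
/k/ (word-final) is in the target of rule 1 but the environment (before a front vowel) is not met → [k].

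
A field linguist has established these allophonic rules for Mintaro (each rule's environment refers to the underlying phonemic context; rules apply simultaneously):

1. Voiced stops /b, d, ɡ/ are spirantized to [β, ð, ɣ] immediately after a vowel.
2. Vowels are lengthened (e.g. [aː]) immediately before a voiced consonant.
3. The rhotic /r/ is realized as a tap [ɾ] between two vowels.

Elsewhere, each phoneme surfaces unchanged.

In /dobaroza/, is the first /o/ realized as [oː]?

/o/ (between /d/ and /b/): before a voiced consonant, so rule 2 applies → [oː].
The actual realization is [oː], which matches [oː].

Yes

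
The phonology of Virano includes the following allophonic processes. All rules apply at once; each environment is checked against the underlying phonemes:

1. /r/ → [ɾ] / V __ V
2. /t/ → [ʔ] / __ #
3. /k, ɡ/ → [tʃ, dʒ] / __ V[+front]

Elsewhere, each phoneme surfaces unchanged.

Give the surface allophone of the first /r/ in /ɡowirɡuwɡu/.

/r/ (between /i/ and /ɡ/) is in the target of rule 1 but the environment (between two vowels) is not met → [r].

[r]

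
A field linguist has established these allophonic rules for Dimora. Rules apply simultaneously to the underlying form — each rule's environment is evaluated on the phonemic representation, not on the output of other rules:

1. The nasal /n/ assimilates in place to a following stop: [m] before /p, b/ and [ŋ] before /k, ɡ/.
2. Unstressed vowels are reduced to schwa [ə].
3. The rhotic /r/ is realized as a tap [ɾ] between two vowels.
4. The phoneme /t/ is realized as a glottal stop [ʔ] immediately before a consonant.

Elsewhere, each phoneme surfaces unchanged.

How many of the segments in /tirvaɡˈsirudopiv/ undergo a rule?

6

Segments that undergo a rule: /i/ → [ə] (rule 2); /a/ → [ə] (rule 2); /r/ → [ɾ] (rule 3); /u/ → [ə] (rule 2); /o/ → [ə] (rule 2); /i/ → [ə] (rule 2).
All other segments surface unchanged.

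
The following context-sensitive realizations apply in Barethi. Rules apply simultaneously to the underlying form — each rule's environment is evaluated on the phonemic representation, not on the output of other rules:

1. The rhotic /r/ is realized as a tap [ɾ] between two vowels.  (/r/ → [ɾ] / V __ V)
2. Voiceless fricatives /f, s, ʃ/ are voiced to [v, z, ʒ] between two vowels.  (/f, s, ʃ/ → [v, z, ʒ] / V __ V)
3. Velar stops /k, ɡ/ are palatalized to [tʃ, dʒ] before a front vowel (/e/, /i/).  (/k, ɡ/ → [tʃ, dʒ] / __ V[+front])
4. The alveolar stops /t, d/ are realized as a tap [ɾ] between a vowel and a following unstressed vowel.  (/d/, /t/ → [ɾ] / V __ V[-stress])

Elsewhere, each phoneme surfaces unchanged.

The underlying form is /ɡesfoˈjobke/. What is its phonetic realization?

Rule 3 applies to /ɡ/ (word-initial: before a front vowel) → [dʒ].
/e/ (between /ɡ/ and /s/) is unaffected → [e].
/s/ — between /e/ and /f/; rule 2 does not apply here → [s].
/f/ (between /s/ and /o/) is in the target of rule 2 but the environment (between two vowels) is not met → [f].
/o/ stays [o].
/j/ (between /o/ and /o/): no rule targets it → [j].
/o/ (between /j/ and /b/): no rule targets it → [o].
/b/ (between /o/ and /k/): no rule targets it → [b].
/k/ — between /b/ and /e/, before a front vowel — surfaces as [tʃ] (rule 3).
/e/ (word-final) is unaffected → [e].

[dʒesfoˈjobtʃe]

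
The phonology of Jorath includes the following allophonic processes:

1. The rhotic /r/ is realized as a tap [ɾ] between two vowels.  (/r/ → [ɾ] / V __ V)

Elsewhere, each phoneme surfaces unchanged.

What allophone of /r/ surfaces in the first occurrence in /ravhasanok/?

/r/ (word-initial) fails the environment for rule 1, so it stays [r].

[r]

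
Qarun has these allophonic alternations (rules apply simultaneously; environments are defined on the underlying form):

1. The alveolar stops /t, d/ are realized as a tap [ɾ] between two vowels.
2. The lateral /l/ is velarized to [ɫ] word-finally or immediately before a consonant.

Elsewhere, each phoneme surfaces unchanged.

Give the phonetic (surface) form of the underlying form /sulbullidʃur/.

[suɫbuɫlidʃur]

/s/ (word-initial): no rule targets it → [s].
/u/ — not in any rule's target class → [u].
/l/ — between /u/ and /b/, word-finally or immediately before a consonant — surfaces as [ɫ] (rule 2).
/b/ (between /l/ and /u/) is unaffected → [b].
/u/ — not in any rule's target class → [u].
/l/ — between /u/ and /l/, word-finally or immediately before a consonant — surfaces as [ɫ] (rule 2).
/l/ (between /l/ and /i/) is in the target of rule 2 but the environment (word-finally or immediately before a consonant) is not met → [l].
/i/ stays [i].
/d/ (between /i/ and /ʃ/): rule 1 targets it, but not between two vowels → unchanged [d].
/ʃ/ stays [ʃ].
/u/ — not in any rule's target class → [u].
/r/ (word-final) is unaffected → [r].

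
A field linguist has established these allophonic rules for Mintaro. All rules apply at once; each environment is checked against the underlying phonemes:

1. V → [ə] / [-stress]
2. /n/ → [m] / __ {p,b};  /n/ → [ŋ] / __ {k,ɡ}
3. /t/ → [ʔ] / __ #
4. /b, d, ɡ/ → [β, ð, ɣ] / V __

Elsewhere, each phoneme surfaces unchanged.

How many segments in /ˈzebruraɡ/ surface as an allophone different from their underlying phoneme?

4

Segments that undergo a rule: /b/ → [β] (rule 4); /u/ → [ə] (rule 1); /a/ → [ə] (rule 1); /ɡ/ → [ɣ] (rule 4).
All other segments surface unchanged.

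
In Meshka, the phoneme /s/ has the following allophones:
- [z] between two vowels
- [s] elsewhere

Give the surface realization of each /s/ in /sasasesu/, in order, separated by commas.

Occurrence 1 (position 1): no conditioning environment matches → elsewhere allophone [s].
Occurrence 2 (position 3): between two vowels → [z].
Occurrence 3 (position 5): between two vowels → [z].
Occurrence 4 (position 7): between two vowels → [z].

[s], [z], [z], [z]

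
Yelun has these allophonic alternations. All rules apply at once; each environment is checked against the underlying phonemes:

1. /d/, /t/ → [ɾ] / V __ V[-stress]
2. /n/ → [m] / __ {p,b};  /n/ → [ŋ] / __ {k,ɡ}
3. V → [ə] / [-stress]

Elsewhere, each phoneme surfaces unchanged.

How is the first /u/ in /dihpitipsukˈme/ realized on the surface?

[ə]

/u/ — between /s/ and /k/, in an unstressed syllable — surfaces as [ə] (rule 3).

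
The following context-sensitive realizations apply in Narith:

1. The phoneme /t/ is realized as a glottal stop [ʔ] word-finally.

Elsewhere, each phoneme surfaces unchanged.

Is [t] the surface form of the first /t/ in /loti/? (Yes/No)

Yes

/t/ (between /o/ and /i/): rule 1 targets it, but not word-finally → unchanged [t].
The actual realization is [t], which matches [t].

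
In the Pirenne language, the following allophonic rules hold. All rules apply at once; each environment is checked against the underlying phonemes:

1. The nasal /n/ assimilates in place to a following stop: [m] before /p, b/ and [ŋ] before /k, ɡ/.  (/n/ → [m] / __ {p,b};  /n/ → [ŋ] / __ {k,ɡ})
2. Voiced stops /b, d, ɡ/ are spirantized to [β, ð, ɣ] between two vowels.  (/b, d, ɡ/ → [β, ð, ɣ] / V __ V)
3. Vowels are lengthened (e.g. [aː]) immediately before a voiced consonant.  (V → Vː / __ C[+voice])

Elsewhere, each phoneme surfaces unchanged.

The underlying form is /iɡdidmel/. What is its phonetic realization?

/i/ (word-initial) occurs before a voiced consonant → [iː] by rule 3.
/ɡ/ (between /i/ and /d/) fails the environment for rule 2, so it stays [ɡ].
/d/ (between /ɡ/ and /i/) fails the environment for rule 2, so it stays [d].
Rule 3 applies to /i/ (between /d/ and /d/: before a voiced consonant) → [iː].
/d/ (between /i/ and /m/) is in the target of rule 2 but the environment (between two vowels) is not met → [d].
/m/ (between /d/ and /e/) is unaffected → [m].
/e/ meets the environment for rule 3 (before a voiced consonant) → [eː].
/l/ — not in any rule's target class → [l].

[iːɡdiːdmeːl]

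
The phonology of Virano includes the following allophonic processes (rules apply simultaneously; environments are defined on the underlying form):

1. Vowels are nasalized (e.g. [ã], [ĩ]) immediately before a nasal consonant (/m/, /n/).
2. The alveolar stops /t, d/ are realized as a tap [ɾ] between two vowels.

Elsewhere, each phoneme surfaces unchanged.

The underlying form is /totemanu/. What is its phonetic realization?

[toɾẽmãnu]

/t/ (word-initial) is in the target of rule 2 but the environment (between two vowels) is not met → [t].
/o/ — between /t/ and /t/; rule 1 does not apply here → [o].
/t/ (between /o/ and /e/): between two vowels, so rule 2 applies → [ɾ].
/e/ (between /t/ and /m/) occurs before a nasal consonant → [ẽ] by rule 1.
/a/ (between /m/ and /n/) occurs before a nasal consonant → [ã] by rule 1.
/u/ (word-final) fails the environment for rule 1, so it stays [u].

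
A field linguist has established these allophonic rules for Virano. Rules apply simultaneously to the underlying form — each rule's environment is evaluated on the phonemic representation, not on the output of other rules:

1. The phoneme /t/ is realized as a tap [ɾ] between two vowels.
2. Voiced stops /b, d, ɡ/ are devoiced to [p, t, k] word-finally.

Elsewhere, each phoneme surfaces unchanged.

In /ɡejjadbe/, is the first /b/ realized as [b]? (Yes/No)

/b/ (between /d/ and /e/) is in the target of rule 2 but the environment (word-finally) is not met → [b].
The actual realization is [b], which matches [b].

Yes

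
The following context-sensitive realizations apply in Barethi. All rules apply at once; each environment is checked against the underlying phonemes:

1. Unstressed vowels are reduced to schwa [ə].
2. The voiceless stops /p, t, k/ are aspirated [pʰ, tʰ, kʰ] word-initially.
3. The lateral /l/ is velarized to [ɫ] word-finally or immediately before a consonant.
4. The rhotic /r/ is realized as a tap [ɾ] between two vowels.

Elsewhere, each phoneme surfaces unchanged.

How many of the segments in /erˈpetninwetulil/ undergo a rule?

Segments that undergo a rule: /e/ → [ə] (rule 1); /i/ → [ə] (rule 1); /e/ → [ə] (rule 1); /u/ → [ə] (rule 1); /i/ → [ə] (rule 1); /l/ → [ɫ] (rule 3).
All other segments surface unchanged.

6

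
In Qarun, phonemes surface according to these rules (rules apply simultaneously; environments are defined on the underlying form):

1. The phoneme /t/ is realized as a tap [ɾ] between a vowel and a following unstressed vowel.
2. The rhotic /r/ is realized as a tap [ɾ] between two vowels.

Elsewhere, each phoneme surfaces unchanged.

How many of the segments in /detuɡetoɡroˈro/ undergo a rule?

Segments that undergo a rule: /t/ → [ɾ] (rule 1); /t/ → [ɾ] (rule 1); /r/ → [ɾ] (rule 2).
All other segments surface unchanged.

3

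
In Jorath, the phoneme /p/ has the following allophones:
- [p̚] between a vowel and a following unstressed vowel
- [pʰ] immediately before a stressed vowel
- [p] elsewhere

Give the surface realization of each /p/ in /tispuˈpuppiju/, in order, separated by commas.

[p], [pʰ], [p], [p]

Occurrence 1 (position 4): no conditioning environment matches → elsewhere allophone [p].
Occurrence 2 (position 6): immediately before a stressed vowel → [pʰ].
Occurrence 3 (position 8): no conditioning environment matches → elsewhere allophone [p].
Occurrence 4 (position 9): no conditioning environment matches → elsewhere allophone [p].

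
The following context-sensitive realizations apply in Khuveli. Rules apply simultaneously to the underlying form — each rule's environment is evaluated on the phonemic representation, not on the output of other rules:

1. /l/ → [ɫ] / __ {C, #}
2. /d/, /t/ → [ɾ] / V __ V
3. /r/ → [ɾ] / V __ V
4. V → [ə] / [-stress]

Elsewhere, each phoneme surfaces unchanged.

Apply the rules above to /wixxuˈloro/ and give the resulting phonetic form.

[wəxxəˈloɾə]

/w/ (word-initial) is unaffected → [w].
/i/ — between /w/ and /x/, in an unstressed syllable — surfaces as [ə] (rule 4).
/x/ stays [x].
/x/ (between /x/ and /u/) is unaffected → [x].
/u/ (between /x/ and /l/): in an unstressed syllable, so rule 4 applies → [ə].
/l/ (between /u/ and /o/): rule 1 targets it, but not word-finally or immediately before a consonant → unchanged [l].
/o/ (between /l/ and /r/) is in the target of rule 4 but the environment (in an unstressed syllable) is not met → [o].
/r/ (between /o/ and /o/) occurs between two vowels → [ɾ] by rule 3.
/o/ — word-final, in an unstressed syllable — surfaces as [ə] (rule 4).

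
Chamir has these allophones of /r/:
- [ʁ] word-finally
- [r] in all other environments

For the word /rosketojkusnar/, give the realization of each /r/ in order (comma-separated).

[r], [ʁ]

Occurrence 1 (position 1): no conditioning environment matches → elsewhere allophone [r].
Occurrence 2 (position 14): word-finally → [ʁ].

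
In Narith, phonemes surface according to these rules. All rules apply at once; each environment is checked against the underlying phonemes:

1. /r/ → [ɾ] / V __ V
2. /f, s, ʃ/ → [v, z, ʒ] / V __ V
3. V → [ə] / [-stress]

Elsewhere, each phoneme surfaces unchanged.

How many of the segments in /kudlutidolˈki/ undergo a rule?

Segments that undergo a rule: /u/ → [ə] (rule 3); /u/ → [ə] (rule 3); /i/ → [ə] (rule 3); /o/ → [ə] (rule 3).
All other segments surface unchanged.

4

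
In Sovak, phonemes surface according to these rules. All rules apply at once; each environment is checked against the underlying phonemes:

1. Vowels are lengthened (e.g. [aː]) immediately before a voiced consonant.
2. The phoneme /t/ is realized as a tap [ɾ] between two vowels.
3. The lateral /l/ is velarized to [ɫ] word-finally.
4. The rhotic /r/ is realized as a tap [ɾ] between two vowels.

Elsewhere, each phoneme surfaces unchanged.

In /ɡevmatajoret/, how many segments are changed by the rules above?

5

Segments that undergo a rule: /e/ → [eː] (rule 1); /t/ → [ɾ] (rule 2); /a/ → [aː] (rule 1); /o/ → [oː] (rule 1); /r/ → [ɾ] (rule 4).
All other segments surface unchanged.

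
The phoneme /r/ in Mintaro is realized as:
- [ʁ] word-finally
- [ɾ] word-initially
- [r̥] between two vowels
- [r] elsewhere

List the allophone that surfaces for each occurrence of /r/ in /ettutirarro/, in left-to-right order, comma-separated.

[r̥], [r], [r]

Occurrence 1 (position 7): between two vowels → [r̥].
Occurrence 2 (position 9): no conditioning environment matches → elsewhere allophone [r].
Occurrence 3 (position 10): no conditioning environment matches → elsewhere allophone [r].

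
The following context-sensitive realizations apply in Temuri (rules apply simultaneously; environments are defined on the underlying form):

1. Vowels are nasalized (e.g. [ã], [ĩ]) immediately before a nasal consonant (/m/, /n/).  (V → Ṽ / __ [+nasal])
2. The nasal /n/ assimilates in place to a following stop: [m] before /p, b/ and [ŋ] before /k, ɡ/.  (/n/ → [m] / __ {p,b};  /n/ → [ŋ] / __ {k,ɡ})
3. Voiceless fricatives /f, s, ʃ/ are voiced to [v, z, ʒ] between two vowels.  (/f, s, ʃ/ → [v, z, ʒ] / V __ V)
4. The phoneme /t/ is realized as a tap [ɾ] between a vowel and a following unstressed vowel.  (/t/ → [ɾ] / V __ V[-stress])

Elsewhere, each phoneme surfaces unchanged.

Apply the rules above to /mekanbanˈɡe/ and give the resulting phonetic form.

[mekãmbãŋˈɡe]

/e/ — between /m/ and /k/; rule 1 does not apply here → [e].
/a/ (between /k/ and /n/): before a nasal consonant, so rule 1 applies → [ã].
/n/ (between /a/ and /b/) occurs before a labial or velar stop → [m] by rule 2.
/a/ meets the environment for rule 1 (before a nasal consonant) → [ã].
/n/ meets the environment for rule 2 (before a labial or velar stop) → [ŋ].
/e/ (word-final) is in the target of rule 1 but the environment (before a nasal consonant) is not met → [e].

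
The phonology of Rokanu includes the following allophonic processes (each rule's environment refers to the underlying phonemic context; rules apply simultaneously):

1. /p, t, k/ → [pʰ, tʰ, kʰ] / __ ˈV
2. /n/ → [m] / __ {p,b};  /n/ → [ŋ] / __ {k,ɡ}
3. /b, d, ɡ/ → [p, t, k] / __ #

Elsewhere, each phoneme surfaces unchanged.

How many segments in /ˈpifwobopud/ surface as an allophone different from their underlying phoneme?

Segments that undergo a rule: /p/ → [pʰ] (rule 1); /d/ → [t] (rule 3).
All other segments surface unchanged.

2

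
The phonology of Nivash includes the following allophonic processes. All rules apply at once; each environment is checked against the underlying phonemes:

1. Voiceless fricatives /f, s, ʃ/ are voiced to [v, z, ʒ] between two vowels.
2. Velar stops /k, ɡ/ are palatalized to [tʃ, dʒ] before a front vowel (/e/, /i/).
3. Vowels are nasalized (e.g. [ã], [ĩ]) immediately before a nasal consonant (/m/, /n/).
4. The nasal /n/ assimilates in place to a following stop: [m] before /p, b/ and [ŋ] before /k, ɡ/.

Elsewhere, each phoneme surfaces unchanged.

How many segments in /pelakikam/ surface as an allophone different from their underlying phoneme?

Segments that undergo a rule: /k/ → [tʃ] (rule 2); /a/ → [ã] (rule 3).
All other segments surface unchanged.

2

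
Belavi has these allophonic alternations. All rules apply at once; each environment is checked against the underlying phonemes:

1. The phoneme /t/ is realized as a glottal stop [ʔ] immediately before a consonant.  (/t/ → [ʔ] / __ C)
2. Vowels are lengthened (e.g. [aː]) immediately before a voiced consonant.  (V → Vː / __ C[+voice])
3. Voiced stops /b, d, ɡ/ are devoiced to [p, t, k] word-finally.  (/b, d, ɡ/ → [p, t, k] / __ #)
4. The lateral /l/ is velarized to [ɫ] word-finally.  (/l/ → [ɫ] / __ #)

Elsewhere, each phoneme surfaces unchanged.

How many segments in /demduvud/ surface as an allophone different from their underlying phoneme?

Segments that undergo a rule: /e/ → [eː] (rule 2); /u/ → [uː] (rule 2); /u/ → [uː] (rule 2); /d/ → [t] (rule 3).
All other segments surface unchanged.

4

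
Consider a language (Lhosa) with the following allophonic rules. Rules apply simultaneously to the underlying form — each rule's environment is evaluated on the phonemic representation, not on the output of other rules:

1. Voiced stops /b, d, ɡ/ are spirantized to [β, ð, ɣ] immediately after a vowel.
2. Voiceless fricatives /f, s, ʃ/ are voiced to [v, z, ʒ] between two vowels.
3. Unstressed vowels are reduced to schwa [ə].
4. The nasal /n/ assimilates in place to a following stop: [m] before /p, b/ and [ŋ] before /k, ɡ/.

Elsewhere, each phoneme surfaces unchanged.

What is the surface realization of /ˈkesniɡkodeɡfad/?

/k/ — not in any rule's target class → [k].
/e/ (between /k/ and /s/): rule 3 targets it, but not in an unstressed syllable → unchanged [e].
/s/ (between /e/ and /n/): rule 2 targets it, but not between two vowels → unchanged [s].
/n/ (between /s/ and /i/) is in the target of rule 4 but the environment (before a labial or velar stop) is not met → [n].
/i/ — between /n/ and /ɡ/, in an unstressed syllable — surfaces as [ə] (rule 3).
/ɡ/ meets the environment for rule 1 (immediately after a vowel) → [ɣ].
/k/ stays [k].
/o/ meets the environment for rule 3 (in an unstressed syllable) → [ə].
/d/ — between /o/ and /e/, immediately after a vowel — surfaces as [ð] (rule 1).
/e/ (between /d/ and /ɡ/): in an unstressed syllable, so rule 3 applies → [ə].
/ɡ/ meets the environment for rule 1 (immediately after a vowel) → [ɣ].
/f/ (between /ɡ/ and /a/): rule 2 targets it, but not between two vowels → unchanged [f].
/a/ (between /f/ and /d/) occurs in an unstressed syllable → [ə] by rule 3.
/d/ meets the environment for rule 1 (immediately after a vowel) → [ð].

[ˈkesnəɣkəðəɣfəð]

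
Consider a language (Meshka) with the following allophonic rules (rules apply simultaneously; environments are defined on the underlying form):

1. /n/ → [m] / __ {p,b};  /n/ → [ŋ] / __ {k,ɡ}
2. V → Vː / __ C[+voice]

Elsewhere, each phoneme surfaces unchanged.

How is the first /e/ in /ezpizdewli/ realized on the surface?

[eː]

/e/ — word-initial, before a voiced consonant — surfaces as [eː] (rule 2).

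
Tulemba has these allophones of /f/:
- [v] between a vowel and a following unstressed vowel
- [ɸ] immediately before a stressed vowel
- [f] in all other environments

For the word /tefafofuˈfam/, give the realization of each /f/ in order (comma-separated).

Occurrence 1 (position 3): between a vowel and a following unstressed vowel → [v].
Occurrence 2 (position 5): between a vowel and a following unstressed vowel → [v].
Occurrence 3 (position 7): between a vowel and a following unstressed vowel → [v].
Occurrence 4 (position 9): immediately before a stressed vowel → [ɸ].

[v], [v], [v], [ɸ]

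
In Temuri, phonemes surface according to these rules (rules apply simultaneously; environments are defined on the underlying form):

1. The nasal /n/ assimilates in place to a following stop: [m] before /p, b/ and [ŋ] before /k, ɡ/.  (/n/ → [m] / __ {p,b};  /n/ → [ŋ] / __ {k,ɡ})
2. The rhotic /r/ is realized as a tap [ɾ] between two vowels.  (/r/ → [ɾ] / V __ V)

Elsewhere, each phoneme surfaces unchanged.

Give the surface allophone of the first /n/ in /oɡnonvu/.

[n]

/n/ (between /ɡ/ and /o/) is in the target of rule 1 but the environment (before a labial or velar stop) is not met → [n].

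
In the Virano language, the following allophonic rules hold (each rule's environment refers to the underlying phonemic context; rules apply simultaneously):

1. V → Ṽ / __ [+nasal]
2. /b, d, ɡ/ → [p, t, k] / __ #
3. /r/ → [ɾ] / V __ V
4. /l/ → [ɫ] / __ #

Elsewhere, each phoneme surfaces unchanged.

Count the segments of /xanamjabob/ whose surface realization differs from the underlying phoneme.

3

Segments that undergo a rule: /a/ → [ã] (rule 1); /a/ → [ã] (rule 1); /b/ → [p] (rule 2).
All other segments surface unchanged.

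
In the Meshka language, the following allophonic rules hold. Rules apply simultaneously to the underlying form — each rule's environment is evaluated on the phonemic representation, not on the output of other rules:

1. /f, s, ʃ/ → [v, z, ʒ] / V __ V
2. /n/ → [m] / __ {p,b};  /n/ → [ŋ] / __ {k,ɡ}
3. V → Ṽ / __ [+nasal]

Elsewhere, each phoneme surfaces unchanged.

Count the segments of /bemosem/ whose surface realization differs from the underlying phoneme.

3

Segments that undergo a rule: /e/ → [ẽ] (rule 3); /s/ → [z] (rule 1); /e/ → [ẽ] (rule 3).
All other segments surface unchanged.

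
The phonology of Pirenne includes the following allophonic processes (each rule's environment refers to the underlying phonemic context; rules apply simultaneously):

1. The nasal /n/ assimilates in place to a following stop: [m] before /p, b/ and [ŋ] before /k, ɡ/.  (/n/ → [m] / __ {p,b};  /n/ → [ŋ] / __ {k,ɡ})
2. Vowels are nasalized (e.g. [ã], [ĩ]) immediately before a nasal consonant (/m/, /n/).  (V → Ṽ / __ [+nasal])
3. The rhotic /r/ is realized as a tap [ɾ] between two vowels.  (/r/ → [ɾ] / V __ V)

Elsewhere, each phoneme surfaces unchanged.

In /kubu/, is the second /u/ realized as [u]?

/u/ (word-final) fails the environment for rule 2, so it stays [u].
The actual realization is [u], which matches [u].

Yes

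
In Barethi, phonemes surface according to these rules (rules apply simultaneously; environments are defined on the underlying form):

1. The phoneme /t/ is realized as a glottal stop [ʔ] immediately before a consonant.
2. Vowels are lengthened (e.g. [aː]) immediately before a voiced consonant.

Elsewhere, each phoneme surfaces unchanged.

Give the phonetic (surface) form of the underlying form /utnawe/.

/u/ — word-initial; rule 2 does not apply here → [u].
/t/ meets the environment for rule 1 (immediately before a consonant) → [ʔ].
/a/ — between /n/ and /w/, before a voiced consonant — surfaces as [aː] (rule 2).
/e/ (word-final) fails the environment for rule 2, so it stays [e].

[uʔnaːwe]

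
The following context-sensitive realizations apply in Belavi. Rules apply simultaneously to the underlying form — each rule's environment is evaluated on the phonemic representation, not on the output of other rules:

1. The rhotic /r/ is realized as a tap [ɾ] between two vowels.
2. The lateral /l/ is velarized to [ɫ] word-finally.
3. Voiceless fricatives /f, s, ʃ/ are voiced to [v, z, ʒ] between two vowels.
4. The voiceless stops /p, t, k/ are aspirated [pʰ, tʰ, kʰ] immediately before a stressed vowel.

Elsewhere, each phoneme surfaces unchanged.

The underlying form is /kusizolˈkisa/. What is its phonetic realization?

[kuzizolˈkʰiza]

/k/ (word-initial) fails the environment for rule 4, so it stays [k].
/u/ — not in any rule's target class → [u].
Rule 3 applies to /s/ (between /u/ and /i/: between two vowels) → [z].
/i/ (between /s/ and /z/) is unaffected → [i].
/z/ (between /i/ and /o/) is unaffected → [z].
/o/ stays [o].
/l/ — between /o/ and /k/; rule 2 does not apply here → [l].
/k/ meets the environment for rule 4 (immediately before a stressed vowel) → [kʰ].
/i/ — not in any rule's target class → [i].
/s/ meets the environment for rule 3 (between two vowels) → [z].
/a/ (word-final): no rule targets it → [a].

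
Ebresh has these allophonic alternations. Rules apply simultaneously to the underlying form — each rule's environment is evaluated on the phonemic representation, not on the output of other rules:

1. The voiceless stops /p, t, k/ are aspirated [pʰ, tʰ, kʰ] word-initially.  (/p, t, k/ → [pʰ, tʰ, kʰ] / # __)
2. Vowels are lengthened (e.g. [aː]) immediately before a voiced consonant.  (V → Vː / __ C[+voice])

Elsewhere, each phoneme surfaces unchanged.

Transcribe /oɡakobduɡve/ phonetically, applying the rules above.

[oːɡakoːbduːɡve]

/o/ (word-initial) occurs before a voiced consonant → [oː] by rule 2.
/ɡ/ (between /o/ and /a/): no rule targets it → [ɡ].
/a/ (between /ɡ/ and /k/) fails the environment for rule 2, so it stays [a].
/k/ (between /a/ and /o/): rule 1 targets it, but not word-initially → unchanged [k].
/o/ meets the environment for rule 2 (before a voiced consonant) → [oː].
/b/ (between /o/ and /d/) is unaffected → [b].
/d/ stays [d].
/u/ — between /d/ and /ɡ/, before a voiced consonant — surfaces as [uː] (rule 2).
/ɡ/ stays [ɡ].
/v/ (between /ɡ/ and /e/) is unaffected → [v].
/e/ (word-final): rule 2 targets it, but not before a voiced consonant → unchanged [e].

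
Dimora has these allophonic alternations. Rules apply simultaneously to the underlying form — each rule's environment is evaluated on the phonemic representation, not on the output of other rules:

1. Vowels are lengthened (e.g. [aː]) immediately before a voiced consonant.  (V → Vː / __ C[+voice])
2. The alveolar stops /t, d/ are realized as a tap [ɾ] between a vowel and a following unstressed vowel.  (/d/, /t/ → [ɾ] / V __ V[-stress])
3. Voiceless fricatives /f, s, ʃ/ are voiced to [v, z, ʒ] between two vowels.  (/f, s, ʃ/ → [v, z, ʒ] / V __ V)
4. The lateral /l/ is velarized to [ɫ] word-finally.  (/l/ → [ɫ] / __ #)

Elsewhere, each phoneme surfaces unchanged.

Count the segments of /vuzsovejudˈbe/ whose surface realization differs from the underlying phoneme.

4

Segments that undergo a rule: /u/ → [uː] (rule 1); /o/ → [oː] (rule 1); /e/ → [eː] (rule 1); /u/ → [uː] (rule 1).
All other segments surface unchanged.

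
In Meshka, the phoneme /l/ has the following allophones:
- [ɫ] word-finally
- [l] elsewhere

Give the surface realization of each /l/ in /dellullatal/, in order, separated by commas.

Occurrence 1 (position 3): no conditioning environment matches → elsewhere allophone [l].
Occurrence 2 (position 4): no conditioning environment matches → elsewhere allophone [l].
Occurrence 3 (position 6): no conditioning environment matches → elsewhere allophone [l].
Occurrence 4 (position 7): no conditioning environment matches → elsewhere allophone [l].
Occurrence 5 (position 11): word-finally → [ɫ].

[l], [l], [l], [l], [ɫ]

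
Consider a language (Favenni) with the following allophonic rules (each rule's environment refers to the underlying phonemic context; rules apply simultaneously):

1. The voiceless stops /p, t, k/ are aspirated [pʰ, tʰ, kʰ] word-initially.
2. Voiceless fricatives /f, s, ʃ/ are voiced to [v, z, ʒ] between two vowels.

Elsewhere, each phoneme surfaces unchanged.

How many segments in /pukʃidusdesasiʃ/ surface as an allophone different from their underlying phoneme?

3

Segments that undergo a rule: /p/ → [pʰ] (rule 1); /s/ → [z] (rule 2); /s/ → [z] (rule 2).
All other segments surface unchanged.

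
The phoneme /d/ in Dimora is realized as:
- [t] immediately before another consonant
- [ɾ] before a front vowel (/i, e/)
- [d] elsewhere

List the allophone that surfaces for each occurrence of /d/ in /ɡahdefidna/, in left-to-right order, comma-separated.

Occurrence 1 (position 4): before a front vowel (/i, e/) → [ɾ].
Occurrence 2 (position 8): immediately before another consonant → [t].

[ɾ], [t]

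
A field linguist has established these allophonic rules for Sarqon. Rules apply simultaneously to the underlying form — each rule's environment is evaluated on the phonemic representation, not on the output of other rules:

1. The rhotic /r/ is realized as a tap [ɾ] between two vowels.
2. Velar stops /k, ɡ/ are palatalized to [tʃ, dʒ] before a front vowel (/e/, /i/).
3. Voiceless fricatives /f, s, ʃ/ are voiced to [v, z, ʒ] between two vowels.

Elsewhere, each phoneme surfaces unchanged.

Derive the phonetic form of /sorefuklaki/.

/s/ (word-initial) fails the environment for rule 3, so it stays [s].
/o/ stays [o].
/r/ (between /o/ and /e/) occurs between two vowels → [ɾ] by rule 1.
/e/ (between /r/ and /f/) is unaffected → [e].
/f/ (between /e/ and /u/) occurs between two vowels → [v] by rule 3.
/u/ stays [u].
/k/ (between /u/ and /l/) is in the target of rule 2 but the environment (before a front vowel) is not met → [k].
/l/ (between /k/ and /a/): no rule targets it → [l].
/a/ — not in any rule's target class → [a].
/k/ (between /a/ and /i/): before a front vowel, so rule 2 applies → [tʃ].
/i/ stays [i].

[soɾevuklatʃi]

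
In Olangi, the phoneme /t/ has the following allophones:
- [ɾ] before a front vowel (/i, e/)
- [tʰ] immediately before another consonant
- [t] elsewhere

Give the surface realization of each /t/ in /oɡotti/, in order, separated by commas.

[tʰ], [ɾ]

Occurrence 1 (position 4): immediately before another consonant → [tʰ].
Occurrence 2 (position 5): before a front vowel (/i, e/) → [ɾ].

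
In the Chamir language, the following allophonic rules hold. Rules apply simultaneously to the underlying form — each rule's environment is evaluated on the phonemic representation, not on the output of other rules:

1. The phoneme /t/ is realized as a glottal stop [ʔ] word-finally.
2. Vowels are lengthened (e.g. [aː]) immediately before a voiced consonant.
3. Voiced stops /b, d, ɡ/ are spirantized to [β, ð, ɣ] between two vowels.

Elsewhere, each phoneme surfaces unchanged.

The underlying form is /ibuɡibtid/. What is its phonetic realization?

[iːβuːɣiːbtiːd]

/i/ meets the environment for rule 2 (before a voiced consonant) → [iː].
/b/ (between /i/ and /u/): between two vowels, so rule 3 applies → [β].
Rule 2 applies to /u/ (between /b/ and /ɡ/: before a voiced consonant) → [uː].
/ɡ/ meets the environment for rule 3 (between two vowels) → [ɣ].
/i/ (between /ɡ/ and /b/) occurs before a voiced consonant → [iː] by rule 2.
/b/ (between /i/ and /t/) is in the target of rule 3 but the environment (between two vowels) is not met → [b].
/t/ (between /b/ and /i/): rule 1 targets it, but not word-finally → unchanged [t].
/i/ meets the environment for rule 2 (before a voiced consonant) → [iː].
/d/ (word-final) fails the environment for rule 3, so it stays [d].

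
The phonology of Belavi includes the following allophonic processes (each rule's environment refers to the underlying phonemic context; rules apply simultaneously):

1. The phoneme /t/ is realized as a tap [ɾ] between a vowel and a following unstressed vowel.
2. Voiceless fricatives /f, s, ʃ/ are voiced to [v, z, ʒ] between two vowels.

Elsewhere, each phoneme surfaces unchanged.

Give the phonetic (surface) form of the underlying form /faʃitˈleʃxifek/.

[faʒitˈleʃxivek]

/f/ (word-initial): rule 2 targets it, but not between two vowels → unchanged [f].
/a/ — not in any rule's target class → [a].
/ʃ/ (between /a/ and /i/) occurs between two vowels → [ʒ] by rule 2.
/i/ (between /ʃ/ and /t/) is unaffected → [i].
/t/ (between /i/ and /l/) fails the environment for rule 1, so it stays [t].
/l/ — not in any rule's target class → [l].
/e/ (between /l/ and /ʃ/): no rule targets it → [e].
/ʃ/ — between /e/ and /x/; rule 2 does not apply here → [ʃ].
/x/ — not in any rule's target class → [x].
/i/ — not in any rule's target class → [i].
/f/ (between /i/ and /e/) occurs between two vowels → [v] by rule 2.
/e/ (between /f/ and /k/) is unaffected → [e].
/k/ (word-final): no rule targets it → [k].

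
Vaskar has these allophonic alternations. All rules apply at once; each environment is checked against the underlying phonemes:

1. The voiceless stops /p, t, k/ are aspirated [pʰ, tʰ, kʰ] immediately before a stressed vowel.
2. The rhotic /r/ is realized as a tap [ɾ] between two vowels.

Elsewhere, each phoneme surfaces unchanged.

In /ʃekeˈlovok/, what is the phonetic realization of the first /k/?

[k]

/k/ (between /e/ and /e/) fails the environment for rule 1, so it stays [k].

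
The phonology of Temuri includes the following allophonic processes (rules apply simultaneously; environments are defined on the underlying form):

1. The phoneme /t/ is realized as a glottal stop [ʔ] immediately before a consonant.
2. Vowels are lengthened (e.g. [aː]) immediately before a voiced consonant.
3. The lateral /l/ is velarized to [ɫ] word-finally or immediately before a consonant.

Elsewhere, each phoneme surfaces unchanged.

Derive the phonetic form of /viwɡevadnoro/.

[viːwɡeːvaːdnoːro]

/i/ (between /v/ and /w/): before a voiced consonant, so rule 2 applies → [iː].
/e/ (between /ɡ/ and /v/): before a voiced consonant, so rule 2 applies → [eː].
/a/ — between /v/ and /d/, before a voiced consonant — surfaces as [aː] (rule 2).
/o/ meets the environment for rule 2 (before a voiced consonant) → [oː].
/o/ — word-final; rule 2 does not apply here → [o].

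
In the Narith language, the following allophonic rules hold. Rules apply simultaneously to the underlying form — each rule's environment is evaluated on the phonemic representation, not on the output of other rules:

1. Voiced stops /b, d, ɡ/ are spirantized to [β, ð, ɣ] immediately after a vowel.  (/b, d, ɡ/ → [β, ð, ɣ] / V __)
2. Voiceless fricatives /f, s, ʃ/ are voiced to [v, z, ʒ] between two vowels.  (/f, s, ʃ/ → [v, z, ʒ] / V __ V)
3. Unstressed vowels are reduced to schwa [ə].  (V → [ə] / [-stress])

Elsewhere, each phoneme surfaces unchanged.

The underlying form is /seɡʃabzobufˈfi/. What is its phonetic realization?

[səɣʃəβzəβəfˈfi]

/s/ (word-initial): rule 2 targets it, but not between two vowels → unchanged [s].
Rule 3 applies to /e/ (between /s/ and /ɡ/: in an unstressed syllable) → [ə].
Rule 1 applies to /ɡ/ (between /e/ and /ʃ/: immediately after a vowel) → [ɣ].
/ʃ/ — between /ɡ/ and /a/; rule 2 does not apply here → [ʃ].
/a/ (between /ʃ/ and /b/) occurs in an unstressed syllable → [ə] by rule 3.
/b/ — between /a/ and /z/, immediately after a vowel — surfaces as [β] (rule 1).
/z/ — not in any rule's target class → [z].
/o/ — between /z/ and /b/, in an unstressed syllable — surfaces as [ə] (rule 3).
/b/ (between /o/ and /u/) occurs immediately after a vowel → [β] by rule 1.
Rule 3 applies to /u/ (between /b/ and /f/: in an unstressed syllable) → [ə].
/f/ (between /u/ and /f/): rule 2 targets it, but not between two vowels → unchanged [f].
/f/ (between /f/ and /i/) is in the target of rule 2 but the environment (between two vowels) is not met → [f].
/i/ (word-final) fails the environment for rule 3, so it stays [i].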